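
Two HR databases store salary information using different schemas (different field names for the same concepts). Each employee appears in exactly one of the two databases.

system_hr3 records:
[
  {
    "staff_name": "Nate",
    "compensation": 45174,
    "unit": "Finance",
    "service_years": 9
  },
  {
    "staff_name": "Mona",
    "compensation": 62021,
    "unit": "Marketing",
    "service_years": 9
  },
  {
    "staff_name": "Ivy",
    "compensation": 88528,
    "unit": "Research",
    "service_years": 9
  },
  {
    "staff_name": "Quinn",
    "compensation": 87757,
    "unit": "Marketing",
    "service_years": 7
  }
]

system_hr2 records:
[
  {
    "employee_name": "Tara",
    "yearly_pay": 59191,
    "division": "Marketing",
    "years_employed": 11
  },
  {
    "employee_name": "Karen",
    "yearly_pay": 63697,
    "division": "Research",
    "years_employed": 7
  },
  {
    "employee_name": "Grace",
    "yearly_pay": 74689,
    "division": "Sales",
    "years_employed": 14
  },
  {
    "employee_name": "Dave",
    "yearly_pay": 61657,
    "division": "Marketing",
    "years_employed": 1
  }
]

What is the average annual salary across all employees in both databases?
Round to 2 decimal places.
67839.25

Schema mapping: "compensation" (system_hr3) = "yearly_pay" (system_hr2) = annual salary

All salaries: [45174, 62021, 88528, 87757, 59191, 63697, 74689, 61657]
Sum: 542714
Count: 8
Average: 542714 / 8 = 67839.25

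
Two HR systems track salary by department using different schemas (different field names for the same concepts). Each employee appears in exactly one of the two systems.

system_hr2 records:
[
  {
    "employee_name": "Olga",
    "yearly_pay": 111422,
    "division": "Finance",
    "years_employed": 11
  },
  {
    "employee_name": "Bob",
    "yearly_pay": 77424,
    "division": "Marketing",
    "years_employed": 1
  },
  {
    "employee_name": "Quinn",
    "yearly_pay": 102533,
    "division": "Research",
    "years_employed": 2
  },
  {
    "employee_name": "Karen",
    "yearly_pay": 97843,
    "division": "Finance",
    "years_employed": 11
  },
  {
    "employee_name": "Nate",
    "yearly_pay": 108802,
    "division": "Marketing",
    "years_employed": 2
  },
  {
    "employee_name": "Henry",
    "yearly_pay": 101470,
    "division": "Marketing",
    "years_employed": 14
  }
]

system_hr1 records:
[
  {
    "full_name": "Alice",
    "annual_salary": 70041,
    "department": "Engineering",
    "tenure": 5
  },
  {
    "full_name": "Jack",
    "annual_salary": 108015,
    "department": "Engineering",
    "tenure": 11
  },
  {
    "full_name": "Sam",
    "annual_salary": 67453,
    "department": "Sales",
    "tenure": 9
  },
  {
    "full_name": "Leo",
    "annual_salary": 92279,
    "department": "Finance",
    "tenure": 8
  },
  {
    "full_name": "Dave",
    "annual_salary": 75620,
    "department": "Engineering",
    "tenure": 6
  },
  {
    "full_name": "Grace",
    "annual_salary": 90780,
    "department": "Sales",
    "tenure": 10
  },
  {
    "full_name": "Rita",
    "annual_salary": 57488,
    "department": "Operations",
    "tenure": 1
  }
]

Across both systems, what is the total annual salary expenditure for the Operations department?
57488

Schema mappings:
- "division" (system_hr2) = "department" (system_hr1) = department
- "yearly_pay" (system_hr2) = "annual_salary" (system_hr1) = salary

Operations salaries from system_hr2: 0
Operations salaries from system_hr1: 57488

Total: 0 + 57488 = 57488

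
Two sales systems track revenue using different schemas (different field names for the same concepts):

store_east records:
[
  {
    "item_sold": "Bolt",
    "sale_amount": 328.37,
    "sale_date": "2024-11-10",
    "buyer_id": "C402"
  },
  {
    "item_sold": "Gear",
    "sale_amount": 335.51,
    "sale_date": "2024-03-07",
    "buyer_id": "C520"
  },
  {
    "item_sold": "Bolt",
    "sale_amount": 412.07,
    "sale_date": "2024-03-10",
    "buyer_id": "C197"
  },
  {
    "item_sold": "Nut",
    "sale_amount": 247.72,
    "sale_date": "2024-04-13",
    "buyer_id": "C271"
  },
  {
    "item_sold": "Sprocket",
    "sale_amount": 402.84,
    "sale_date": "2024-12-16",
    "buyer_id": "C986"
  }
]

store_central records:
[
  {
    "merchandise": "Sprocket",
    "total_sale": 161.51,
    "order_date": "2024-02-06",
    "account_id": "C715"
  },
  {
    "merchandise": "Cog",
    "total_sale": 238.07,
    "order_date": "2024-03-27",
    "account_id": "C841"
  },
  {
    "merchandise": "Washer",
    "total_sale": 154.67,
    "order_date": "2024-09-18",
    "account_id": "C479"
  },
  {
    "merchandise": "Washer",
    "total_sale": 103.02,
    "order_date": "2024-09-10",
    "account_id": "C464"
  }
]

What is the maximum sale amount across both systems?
412.07

Reconcile: "sale_amount" (store_east) = "total_sale" (store_central) = sale amount

Maximum in store_east: 412.07
Maximum in store_central: 238.07

Overall maximum: max(412.07, 238.07) = 412.07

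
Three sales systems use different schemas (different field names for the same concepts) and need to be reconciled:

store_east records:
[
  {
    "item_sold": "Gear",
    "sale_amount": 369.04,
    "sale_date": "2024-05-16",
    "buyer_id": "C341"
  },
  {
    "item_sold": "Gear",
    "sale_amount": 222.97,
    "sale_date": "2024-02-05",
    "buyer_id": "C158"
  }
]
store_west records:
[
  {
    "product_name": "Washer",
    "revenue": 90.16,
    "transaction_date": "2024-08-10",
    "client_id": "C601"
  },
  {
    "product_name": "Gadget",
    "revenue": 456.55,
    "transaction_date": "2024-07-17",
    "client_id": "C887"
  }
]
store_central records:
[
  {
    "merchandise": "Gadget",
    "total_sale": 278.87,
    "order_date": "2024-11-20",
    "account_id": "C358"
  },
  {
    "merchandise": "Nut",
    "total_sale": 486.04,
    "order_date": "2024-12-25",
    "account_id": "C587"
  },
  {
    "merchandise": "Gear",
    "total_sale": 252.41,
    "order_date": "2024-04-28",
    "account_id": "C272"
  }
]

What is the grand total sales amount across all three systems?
2156.04

Schema reconciliation - all amount fields map to sale amount:

store_east (sale_amount): 592.01
store_west (revenue): 546.71
store_central (total_sale): 1017.32

Grand total: 2156.04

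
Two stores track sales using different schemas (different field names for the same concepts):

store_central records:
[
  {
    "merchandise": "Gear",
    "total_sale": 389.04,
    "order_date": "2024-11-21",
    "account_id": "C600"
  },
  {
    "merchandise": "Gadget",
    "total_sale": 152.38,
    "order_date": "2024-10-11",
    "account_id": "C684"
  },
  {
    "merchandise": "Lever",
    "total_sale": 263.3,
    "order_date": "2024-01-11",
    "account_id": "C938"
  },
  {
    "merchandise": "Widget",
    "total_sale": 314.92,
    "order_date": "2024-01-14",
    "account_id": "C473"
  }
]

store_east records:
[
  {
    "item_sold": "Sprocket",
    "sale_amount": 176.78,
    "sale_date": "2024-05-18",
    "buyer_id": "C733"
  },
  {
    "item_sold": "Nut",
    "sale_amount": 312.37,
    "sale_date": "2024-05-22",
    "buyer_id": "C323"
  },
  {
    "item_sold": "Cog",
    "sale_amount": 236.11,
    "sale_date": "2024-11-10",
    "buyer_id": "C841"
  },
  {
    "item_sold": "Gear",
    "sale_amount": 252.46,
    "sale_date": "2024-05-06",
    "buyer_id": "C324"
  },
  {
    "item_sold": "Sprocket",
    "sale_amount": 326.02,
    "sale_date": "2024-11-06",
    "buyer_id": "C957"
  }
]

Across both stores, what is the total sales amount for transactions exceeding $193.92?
2094.22

Schema mapping: "total_sale" (store_central) = "sale_amount" (store_east) = sale amount

Sum of sales > $193.92 in store_central: 967.26
Sum of sales > $193.92 in store_east: 1126.96

Total: 967.26 + 1126.96 = 2094.22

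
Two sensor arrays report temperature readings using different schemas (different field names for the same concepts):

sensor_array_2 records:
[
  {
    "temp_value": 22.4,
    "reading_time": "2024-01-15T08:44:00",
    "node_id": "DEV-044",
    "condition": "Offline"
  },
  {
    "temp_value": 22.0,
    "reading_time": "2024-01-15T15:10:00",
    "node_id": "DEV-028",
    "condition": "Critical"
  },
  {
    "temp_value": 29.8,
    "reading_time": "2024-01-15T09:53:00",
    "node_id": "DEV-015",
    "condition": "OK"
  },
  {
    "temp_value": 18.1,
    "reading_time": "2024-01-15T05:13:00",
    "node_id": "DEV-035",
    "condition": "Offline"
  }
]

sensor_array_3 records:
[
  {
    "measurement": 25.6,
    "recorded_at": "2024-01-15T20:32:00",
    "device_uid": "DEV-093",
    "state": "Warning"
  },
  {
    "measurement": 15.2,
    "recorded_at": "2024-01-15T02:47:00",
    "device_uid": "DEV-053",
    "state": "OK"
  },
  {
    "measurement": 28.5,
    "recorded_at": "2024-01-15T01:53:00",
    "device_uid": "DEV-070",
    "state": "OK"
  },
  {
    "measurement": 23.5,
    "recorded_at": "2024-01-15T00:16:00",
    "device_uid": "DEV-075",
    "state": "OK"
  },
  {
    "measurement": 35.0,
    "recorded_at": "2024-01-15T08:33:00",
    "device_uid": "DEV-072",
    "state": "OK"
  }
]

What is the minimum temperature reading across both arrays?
15.2

Schema mapping: "temp_value" (sensor_array_2) = "measurement" (sensor_array_3) = temperature reading

Minimum in sensor_array_2: 18.1
Minimum in sensor_array_3: 15.2

Overall minimum: min(18.1, 15.2) = 15.2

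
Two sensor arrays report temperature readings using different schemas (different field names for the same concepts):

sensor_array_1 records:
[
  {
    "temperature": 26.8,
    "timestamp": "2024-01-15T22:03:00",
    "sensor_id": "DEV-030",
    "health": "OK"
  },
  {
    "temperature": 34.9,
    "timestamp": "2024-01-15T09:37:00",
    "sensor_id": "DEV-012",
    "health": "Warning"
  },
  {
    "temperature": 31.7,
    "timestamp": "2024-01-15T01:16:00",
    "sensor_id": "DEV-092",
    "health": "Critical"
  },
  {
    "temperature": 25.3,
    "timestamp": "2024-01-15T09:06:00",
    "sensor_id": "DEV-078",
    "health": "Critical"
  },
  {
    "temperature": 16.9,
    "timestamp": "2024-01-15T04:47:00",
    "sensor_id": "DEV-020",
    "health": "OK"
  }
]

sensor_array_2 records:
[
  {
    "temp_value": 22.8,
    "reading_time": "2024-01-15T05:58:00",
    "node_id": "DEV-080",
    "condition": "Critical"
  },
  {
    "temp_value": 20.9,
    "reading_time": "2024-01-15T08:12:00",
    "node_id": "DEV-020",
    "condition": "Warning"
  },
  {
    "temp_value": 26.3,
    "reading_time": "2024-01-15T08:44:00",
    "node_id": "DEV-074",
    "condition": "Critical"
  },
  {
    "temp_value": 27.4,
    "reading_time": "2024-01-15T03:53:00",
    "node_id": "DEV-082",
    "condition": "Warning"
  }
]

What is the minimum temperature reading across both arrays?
16.9

Schema mapping: "temperature" (sensor_array_1) = "temp_value" (sensor_array_2) = temperature reading

Minimum in sensor_array_1: 16.9
Minimum in sensor_array_2: 20.9

Overall minimum: min(16.9, 20.9) = 16.9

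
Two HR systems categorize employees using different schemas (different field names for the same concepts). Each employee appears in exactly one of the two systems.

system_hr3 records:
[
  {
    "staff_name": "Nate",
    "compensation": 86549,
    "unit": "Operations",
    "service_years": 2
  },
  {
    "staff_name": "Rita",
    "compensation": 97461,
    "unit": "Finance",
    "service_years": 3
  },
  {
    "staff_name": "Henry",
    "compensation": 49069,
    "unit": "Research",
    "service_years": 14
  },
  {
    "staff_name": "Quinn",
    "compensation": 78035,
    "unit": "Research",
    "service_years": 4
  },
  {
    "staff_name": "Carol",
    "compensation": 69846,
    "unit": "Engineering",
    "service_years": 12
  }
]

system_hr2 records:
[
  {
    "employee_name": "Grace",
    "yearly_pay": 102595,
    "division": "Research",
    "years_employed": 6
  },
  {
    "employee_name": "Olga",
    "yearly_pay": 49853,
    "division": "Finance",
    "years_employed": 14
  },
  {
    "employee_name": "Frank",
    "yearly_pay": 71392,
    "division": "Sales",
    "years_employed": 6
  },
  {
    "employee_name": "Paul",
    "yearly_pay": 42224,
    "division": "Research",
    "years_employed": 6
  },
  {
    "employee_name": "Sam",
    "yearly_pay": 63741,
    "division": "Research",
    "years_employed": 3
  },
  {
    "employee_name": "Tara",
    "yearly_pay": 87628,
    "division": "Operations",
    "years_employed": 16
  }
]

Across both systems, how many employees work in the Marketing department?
0

Schema mapping: "unit" (system_hr3) = "division" (system_hr2) = department

Marketing employees in system_hr3: 0
Marketing employees in system_hr2: 0

Total in Marketing: 0 + 0 = 0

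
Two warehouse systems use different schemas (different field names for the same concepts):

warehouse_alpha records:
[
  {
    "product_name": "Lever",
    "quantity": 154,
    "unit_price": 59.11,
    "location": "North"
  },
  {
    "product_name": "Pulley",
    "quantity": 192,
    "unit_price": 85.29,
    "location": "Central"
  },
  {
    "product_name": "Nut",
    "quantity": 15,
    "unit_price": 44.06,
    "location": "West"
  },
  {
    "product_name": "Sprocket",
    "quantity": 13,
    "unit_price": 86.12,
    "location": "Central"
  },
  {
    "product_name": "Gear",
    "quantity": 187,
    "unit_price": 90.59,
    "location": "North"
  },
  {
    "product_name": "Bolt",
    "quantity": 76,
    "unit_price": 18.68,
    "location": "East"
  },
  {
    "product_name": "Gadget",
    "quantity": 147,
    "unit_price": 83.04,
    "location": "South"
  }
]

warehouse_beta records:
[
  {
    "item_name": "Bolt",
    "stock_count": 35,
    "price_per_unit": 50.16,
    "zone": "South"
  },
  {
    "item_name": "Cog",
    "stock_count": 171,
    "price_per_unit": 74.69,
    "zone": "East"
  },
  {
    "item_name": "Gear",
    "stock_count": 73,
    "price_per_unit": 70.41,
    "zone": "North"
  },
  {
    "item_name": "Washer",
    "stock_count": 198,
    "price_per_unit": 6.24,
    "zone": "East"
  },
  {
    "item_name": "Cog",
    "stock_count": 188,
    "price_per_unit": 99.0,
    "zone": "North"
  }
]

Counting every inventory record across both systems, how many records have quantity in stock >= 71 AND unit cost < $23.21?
2

Schema mappings:
- "quantity" (warehouse_alpha) = "stock_count" (warehouse_beta) = quantity
- "unit_price" (warehouse_alpha) = "price_per_unit" (warehouse_beta) = unit cost

Records meeting both conditions in warehouse_alpha: 1
Records meeting both conditions in warehouse_beta: 1

Total: 1 + 1 = 2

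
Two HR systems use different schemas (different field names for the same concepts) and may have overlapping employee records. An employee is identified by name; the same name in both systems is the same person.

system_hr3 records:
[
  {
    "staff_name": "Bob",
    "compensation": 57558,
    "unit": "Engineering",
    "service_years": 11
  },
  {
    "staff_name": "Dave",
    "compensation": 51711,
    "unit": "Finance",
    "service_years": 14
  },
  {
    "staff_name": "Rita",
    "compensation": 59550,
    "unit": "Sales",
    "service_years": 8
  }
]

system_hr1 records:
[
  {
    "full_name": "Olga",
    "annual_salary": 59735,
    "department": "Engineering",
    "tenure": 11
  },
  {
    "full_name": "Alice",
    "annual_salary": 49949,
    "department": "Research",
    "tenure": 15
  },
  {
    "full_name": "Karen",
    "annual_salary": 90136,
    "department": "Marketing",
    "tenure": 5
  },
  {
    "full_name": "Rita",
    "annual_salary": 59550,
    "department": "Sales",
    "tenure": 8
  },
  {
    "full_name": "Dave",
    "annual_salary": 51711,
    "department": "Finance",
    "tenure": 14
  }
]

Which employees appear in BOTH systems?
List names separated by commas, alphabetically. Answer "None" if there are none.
Dave, Rita

Schema mapping: "staff_name" (system_hr3) = "full_name" (system_hr1) = employee name

Names in system_hr3: ['Bob', 'Dave', 'Rita']
Names in system_hr1: ['Alice', 'Dave', 'Karen', 'Olga', 'Rita']

Intersection: ['Dave', 'Rita']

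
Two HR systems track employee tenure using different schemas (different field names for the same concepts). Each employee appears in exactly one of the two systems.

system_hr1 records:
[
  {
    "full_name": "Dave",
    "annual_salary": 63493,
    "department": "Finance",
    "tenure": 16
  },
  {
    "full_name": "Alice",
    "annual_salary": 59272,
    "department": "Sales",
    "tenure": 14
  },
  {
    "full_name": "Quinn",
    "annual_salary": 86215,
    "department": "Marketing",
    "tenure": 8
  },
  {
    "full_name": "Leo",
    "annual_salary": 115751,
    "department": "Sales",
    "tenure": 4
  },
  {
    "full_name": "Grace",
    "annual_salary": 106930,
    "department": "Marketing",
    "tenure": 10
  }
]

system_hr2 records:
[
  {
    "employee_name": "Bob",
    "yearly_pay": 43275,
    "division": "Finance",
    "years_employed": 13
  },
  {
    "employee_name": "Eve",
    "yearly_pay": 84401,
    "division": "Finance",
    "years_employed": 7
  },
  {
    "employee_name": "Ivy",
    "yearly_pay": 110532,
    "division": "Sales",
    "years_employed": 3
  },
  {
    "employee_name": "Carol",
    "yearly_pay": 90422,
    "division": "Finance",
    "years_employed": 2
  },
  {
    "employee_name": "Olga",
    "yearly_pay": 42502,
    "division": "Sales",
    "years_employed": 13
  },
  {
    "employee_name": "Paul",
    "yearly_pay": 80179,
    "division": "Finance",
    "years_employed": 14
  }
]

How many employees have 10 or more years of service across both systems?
6

Reconcile schemas: "tenure" (system_hr1) = "years_employed" (system_hr2) = years of service

From system_hr1: 3 employees with >= 10 years
From system_hr2: 3 employees with >= 10 years

Total: 3 + 3 = 6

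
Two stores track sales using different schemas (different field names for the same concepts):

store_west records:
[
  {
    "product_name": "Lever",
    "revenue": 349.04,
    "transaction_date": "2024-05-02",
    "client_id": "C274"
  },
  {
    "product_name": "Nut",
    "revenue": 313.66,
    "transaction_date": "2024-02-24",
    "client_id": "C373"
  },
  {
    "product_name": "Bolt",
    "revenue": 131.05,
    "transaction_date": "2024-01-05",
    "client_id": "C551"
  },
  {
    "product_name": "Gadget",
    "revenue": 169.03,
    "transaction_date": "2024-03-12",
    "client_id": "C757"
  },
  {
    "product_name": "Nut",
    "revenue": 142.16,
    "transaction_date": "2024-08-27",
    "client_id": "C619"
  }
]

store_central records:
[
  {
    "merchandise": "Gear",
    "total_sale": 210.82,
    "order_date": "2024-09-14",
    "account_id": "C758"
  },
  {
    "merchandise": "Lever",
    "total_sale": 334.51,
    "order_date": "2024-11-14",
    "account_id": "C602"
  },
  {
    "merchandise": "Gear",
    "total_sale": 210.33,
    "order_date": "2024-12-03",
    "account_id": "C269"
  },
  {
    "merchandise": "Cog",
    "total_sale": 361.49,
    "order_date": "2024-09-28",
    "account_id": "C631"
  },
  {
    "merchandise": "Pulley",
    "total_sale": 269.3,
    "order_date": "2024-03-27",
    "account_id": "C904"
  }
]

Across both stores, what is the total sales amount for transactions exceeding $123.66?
2491.39

Schema mapping: "revenue" (store_west) = "total_sale" (store_central) = sale amount

Sum of sales > $123.66 in store_west: 1104.94
Sum of sales > $123.66 in store_central: 1386.45

Total: 1104.94 + 1386.45 = 2491.39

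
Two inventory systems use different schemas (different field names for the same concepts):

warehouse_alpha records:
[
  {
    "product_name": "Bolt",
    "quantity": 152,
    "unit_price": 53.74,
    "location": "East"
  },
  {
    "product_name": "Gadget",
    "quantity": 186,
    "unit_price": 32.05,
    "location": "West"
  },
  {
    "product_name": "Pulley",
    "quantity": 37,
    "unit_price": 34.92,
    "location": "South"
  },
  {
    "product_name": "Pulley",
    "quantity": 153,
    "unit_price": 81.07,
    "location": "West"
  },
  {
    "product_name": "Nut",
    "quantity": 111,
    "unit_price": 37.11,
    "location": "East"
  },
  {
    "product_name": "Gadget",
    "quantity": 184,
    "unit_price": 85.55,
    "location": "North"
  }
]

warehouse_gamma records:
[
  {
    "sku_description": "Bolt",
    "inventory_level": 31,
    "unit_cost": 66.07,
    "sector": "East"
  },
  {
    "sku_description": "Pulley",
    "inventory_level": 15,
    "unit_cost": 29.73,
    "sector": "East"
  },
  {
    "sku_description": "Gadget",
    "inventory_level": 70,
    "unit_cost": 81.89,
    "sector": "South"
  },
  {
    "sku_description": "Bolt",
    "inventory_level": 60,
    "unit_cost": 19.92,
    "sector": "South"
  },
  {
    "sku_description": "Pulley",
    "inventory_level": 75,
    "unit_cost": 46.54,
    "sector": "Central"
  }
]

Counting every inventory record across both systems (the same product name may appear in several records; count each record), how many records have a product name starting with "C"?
0

Schema mapping: "product_name" (warehouse_alpha) = "sku_description" (warehouse_gamma) = product name

Records with product name starting with "C" in warehouse_alpha: 0
Records with product name starting with "C" in warehouse_gamma: 0

Total: 0 + 0 = 0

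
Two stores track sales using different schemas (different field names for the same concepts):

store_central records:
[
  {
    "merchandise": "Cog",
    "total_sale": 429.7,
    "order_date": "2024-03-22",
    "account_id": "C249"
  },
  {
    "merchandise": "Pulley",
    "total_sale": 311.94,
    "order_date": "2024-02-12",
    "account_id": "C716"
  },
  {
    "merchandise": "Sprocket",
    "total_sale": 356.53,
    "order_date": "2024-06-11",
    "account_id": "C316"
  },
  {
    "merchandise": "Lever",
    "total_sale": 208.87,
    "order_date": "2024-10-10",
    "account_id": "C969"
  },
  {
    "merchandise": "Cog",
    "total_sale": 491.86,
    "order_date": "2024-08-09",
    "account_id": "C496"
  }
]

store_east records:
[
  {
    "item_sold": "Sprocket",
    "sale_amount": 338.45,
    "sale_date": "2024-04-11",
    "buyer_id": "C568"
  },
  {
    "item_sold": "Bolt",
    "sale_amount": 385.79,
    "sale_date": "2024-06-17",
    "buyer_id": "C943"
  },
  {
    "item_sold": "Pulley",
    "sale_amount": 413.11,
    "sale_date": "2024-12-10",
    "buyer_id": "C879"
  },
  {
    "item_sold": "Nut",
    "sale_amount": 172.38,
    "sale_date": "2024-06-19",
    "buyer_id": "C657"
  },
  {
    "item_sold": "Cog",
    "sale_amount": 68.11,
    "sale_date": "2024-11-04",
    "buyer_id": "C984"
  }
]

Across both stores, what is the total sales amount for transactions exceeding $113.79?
3108.63

Schema mapping: "total_sale" (store_central) = "sale_amount" (store_east) = sale amount

Sum of sales > $113.79 in store_central: 1798.9
Sum of sales > $113.79 in store_east: 1309.73

Total: 1798.9 + 1309.73 = 3108.63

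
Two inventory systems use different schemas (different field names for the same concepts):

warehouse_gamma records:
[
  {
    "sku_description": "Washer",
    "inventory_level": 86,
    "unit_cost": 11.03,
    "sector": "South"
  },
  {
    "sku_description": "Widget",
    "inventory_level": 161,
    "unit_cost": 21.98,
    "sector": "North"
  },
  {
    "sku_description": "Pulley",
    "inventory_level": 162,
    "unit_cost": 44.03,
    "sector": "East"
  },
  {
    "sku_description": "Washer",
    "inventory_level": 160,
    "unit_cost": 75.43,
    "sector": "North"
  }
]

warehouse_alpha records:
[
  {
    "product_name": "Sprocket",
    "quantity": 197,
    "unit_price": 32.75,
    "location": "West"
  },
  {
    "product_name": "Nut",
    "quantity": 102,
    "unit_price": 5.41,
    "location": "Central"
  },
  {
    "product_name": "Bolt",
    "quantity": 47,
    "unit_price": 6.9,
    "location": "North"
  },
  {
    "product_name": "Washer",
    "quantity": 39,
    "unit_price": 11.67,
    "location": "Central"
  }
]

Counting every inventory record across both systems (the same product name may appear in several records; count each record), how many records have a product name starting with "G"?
0

Schema mapping: "sku_description" (warehouse_gamma) = "product_name" (warehouse_alpha) = product name

Records with product name starting with "G" in warehouse_gamma: 0
Records with product name starting with "G" in warehouse_alpha: 0

Total: 0 + 0 = 0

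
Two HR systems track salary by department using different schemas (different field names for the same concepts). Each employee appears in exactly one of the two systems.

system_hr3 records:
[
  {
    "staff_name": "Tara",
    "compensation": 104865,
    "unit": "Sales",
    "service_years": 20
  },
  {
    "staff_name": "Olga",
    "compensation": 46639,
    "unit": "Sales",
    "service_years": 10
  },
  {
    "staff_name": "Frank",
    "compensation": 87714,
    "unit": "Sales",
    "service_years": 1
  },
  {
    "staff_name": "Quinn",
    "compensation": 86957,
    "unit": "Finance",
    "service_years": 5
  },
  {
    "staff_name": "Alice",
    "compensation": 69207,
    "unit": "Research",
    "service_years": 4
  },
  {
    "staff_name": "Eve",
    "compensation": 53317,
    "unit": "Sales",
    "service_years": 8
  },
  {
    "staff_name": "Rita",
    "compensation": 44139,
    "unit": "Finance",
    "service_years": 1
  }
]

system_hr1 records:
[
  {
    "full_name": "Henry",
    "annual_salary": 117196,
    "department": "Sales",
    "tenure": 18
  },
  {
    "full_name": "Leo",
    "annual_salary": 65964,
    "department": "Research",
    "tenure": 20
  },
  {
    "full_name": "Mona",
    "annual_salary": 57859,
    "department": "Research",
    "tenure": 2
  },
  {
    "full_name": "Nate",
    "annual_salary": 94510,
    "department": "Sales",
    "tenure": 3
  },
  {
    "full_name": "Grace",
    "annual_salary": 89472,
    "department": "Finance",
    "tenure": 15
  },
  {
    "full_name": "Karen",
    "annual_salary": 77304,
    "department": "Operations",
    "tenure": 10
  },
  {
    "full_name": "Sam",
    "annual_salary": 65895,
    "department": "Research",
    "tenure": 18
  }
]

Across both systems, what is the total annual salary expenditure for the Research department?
258925

Schema mappings:
- "unit" (system_hr3) = "department" (system_hr1) = department
- "compensation" (system_hr3) = "annual_salary" (system_hr1) = salary

Research salaries from system_hr3: 69207
Research salaries from system_hr1: 189718

Total: 69207 + 189718 = 258925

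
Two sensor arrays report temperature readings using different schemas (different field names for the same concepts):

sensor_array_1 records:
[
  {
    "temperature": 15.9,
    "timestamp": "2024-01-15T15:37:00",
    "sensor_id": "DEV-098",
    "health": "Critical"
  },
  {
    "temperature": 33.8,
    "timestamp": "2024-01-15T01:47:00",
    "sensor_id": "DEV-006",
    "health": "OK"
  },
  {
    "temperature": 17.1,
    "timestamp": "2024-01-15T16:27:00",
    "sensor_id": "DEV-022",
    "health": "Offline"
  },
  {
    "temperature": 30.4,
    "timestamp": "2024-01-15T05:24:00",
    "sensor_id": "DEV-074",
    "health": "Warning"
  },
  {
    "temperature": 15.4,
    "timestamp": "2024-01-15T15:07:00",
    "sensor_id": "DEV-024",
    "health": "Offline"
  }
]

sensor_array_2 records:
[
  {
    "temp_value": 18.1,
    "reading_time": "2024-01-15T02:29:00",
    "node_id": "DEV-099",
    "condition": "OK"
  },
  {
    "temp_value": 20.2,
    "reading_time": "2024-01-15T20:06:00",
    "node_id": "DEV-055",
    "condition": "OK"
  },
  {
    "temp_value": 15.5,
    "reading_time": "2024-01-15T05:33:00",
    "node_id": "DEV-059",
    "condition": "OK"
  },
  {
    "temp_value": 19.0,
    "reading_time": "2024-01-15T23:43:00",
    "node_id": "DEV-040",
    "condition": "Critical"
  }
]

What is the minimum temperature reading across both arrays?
15.4

Schema mapping: "temperature" (sensor_array_1) = "temp_value" (sensor_array_2) = temperature reading

Minimum in sensor_array_1: 15.4
Minimum in sensor_array_2: 15.5

Overall minimum: min(15.4, 15.5) = 15.4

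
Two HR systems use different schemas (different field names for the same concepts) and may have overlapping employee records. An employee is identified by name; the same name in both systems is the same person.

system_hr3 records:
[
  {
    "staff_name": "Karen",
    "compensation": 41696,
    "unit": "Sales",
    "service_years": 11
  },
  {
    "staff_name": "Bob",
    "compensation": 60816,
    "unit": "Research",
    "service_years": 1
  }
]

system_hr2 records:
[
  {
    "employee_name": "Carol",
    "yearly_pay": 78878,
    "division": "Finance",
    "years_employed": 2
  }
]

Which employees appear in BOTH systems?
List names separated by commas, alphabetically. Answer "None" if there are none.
None

Schema mapping: "staff_name" (system_hr3) = "employee_name" (system_hr2) = employee name

Names in system_hr3: ['Bob', 'Karen']
Names in system_hr2: ['Carol']

Intersection: None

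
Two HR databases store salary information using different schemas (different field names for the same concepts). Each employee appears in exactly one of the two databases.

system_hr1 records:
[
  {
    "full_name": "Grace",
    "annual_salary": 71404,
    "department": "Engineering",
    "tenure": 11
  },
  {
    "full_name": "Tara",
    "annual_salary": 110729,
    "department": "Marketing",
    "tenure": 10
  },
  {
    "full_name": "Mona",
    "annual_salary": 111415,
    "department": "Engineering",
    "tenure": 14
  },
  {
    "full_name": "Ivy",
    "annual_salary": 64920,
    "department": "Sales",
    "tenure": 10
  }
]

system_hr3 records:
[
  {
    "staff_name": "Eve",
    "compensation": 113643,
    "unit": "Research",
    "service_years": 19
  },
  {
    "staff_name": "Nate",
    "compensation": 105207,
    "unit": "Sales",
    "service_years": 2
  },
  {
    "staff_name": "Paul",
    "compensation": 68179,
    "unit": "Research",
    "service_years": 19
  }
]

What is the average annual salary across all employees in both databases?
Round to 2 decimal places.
92213.86

Schema mapping: "annual_salary" (system_hr1) = "compensation" (system_hr3) = annual salary

All salaries: [71404, 110729, 111415, 64920, 113643, 105207, 68179]
Sum: 645497
Count: 7
Average: 645497 / 7 = 92213.86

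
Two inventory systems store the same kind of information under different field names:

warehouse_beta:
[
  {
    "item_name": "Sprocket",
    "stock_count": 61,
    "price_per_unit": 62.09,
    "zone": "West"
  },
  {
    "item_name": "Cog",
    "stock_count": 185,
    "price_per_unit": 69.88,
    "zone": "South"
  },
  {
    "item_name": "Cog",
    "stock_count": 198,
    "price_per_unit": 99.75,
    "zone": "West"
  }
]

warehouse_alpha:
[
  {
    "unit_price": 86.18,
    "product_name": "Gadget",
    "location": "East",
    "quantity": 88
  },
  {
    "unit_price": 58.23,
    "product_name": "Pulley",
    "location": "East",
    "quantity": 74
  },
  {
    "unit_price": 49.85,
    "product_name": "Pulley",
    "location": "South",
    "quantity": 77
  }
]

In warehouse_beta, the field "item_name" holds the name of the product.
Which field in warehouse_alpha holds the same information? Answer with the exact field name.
product_name

In warehouse_beta, "item_name" holds the name of the product.
The fields in warehouse_alpha are: "unit_price", "product_name", "location", "quantity".
"product_name" is the match: the name refers to the same concept and its values are product-name strings (e.g. 'Gadget', 'Pulley').
The other fields ("unit_price", "location", "quantity") hold different kinds of data.

So "item_name" in warehouse_beta corresponds to "product_name" in warehouse_alpha.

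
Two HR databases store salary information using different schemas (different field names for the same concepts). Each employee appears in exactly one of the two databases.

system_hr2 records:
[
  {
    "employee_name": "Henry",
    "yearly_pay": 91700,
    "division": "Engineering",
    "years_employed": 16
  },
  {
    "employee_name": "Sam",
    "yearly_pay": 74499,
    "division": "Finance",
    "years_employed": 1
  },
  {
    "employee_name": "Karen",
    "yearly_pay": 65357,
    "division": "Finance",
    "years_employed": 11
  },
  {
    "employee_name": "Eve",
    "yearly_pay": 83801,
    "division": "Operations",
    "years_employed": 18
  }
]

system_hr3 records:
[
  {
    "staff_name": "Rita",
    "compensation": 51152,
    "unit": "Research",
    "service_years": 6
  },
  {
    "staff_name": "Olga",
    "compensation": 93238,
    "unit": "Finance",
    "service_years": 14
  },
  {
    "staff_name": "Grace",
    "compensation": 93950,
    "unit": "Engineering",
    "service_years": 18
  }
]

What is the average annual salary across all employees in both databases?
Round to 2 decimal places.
79099.57

Schema mapping: "yearly_pay" (system_hr2) = "compensation" (system_hr3) = annual salary

All salaries: [91700, 74499, 65357, 83801, 51152, 93238, 93950]
Sum: 553697
Count: 7
Average: 553697 / 7 = 79099.57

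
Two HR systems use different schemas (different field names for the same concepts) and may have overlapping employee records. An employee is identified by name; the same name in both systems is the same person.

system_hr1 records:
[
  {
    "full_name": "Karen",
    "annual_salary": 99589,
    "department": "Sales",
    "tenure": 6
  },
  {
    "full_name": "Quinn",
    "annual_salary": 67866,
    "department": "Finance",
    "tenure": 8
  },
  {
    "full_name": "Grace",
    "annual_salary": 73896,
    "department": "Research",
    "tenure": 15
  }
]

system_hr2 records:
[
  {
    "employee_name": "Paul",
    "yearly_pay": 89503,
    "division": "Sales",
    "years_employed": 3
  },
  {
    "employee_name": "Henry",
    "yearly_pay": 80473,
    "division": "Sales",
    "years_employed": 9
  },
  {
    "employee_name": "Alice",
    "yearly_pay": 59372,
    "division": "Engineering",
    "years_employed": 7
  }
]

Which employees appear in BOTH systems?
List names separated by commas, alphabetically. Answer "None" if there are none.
None

Schema mapping: "full_name" (system_hr1) = "employee_name" (system_hr2) = employee name

Names in system_hr1: ['Grace', 'Karen', 'Quinn']
Names in system_hr2: ['Alice', 'Henry', 'Paul']

Intersection: None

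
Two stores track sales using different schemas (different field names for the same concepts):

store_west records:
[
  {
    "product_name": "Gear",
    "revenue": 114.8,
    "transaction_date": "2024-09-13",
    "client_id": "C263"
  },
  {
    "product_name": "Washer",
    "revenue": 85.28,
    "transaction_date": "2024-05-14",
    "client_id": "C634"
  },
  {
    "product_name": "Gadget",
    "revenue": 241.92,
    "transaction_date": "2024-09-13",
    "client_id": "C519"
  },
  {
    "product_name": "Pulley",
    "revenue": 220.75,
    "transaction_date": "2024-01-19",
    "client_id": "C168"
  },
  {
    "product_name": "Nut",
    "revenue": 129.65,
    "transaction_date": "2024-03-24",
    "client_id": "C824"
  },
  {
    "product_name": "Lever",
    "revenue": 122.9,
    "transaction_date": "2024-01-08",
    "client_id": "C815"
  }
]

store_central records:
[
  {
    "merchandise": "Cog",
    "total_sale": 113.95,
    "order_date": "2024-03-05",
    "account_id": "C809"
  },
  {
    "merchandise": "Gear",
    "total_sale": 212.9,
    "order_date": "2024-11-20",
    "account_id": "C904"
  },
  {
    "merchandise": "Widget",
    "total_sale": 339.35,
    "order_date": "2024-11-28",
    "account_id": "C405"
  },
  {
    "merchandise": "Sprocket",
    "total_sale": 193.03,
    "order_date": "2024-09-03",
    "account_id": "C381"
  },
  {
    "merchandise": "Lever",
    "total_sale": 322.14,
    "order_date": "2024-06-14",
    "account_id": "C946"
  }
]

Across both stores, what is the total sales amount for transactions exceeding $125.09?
1659.74

Schema mapping: "revenue" (store_west) = "total_sale" (store_central) = sale amount

Sum of sales > $125.09 in store_west: 592.32
Sum of sales > $125.09 in store_central: 1067.42

Total: 592.32 + 1067.42 = 1659.74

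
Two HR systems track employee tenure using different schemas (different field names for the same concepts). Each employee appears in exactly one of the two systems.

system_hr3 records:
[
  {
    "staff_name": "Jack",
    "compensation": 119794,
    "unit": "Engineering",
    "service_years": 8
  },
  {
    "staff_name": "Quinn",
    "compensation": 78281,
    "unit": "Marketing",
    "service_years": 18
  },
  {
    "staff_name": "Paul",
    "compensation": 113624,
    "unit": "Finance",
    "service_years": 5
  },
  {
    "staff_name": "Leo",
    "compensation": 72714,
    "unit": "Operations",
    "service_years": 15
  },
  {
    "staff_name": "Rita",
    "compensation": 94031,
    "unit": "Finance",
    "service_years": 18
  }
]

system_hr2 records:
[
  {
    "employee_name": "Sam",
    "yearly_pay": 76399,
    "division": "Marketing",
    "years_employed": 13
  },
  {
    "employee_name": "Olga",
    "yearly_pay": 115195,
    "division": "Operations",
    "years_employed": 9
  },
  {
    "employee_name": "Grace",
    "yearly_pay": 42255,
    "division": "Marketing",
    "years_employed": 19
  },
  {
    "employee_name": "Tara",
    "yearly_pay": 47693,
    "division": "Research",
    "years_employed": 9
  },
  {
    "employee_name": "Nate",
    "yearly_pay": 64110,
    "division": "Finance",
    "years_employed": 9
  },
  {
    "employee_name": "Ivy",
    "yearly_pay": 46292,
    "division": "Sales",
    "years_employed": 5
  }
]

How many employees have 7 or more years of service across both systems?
9

Reconcile schemas: "service_years" (system_hr3) = "years_employed" (system_hr2) = years of service

From system_hr3: 4 employees with >= 7 years
From system_hr2: 5 employees with >= 7 years

Total: 4 + 5 = 9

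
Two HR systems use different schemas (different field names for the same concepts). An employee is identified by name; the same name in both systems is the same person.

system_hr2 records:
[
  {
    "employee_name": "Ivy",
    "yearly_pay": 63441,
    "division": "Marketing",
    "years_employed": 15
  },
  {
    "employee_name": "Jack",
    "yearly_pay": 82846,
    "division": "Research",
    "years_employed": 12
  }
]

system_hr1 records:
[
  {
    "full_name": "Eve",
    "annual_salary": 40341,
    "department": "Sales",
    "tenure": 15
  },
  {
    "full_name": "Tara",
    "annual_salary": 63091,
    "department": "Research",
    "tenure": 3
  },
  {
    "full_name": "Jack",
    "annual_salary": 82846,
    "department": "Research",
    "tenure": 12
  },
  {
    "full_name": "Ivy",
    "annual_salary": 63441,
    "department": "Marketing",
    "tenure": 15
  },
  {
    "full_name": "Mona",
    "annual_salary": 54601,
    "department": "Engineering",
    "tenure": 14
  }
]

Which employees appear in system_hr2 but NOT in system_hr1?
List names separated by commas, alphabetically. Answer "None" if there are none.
None

Schema mapping: "employee_name" (system_hr2) = "full_name" (system_hr1) = employee name

Names in system_hr2: ['Ivy', 'Jack']
Names in system_hr1: ['Eve', 'Ivy', 'Jack', 'Mona', 'Tara']

In system_hr2 but not system_hr1: None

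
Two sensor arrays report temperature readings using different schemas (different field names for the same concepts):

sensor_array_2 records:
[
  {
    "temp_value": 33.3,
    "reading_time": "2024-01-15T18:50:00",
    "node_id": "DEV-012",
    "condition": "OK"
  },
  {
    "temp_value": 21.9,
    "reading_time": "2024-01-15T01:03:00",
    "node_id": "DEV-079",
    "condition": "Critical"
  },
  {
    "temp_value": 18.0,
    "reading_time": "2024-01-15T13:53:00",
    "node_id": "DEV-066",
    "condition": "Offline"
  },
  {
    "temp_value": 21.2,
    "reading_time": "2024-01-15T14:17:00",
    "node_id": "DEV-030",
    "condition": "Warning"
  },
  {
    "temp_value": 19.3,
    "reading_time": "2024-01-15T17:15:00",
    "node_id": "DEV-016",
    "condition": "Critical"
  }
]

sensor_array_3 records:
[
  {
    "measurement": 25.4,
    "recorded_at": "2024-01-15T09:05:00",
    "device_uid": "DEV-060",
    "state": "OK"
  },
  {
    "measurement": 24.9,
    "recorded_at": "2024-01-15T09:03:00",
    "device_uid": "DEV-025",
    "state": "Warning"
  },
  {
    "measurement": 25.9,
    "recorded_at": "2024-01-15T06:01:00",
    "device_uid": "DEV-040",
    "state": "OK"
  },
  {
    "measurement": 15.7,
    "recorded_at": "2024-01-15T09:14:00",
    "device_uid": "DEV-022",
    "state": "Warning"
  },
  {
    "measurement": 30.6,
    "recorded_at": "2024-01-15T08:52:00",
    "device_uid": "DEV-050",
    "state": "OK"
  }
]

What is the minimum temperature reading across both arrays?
15.7

Schema mapping: "temp_value" (sensor_array_2) = "measurement" (sensor_array_3) = temperature reading

Minimum in sensor_array_2: 18.0
Minimum in sensor_array_3: 15.7

Overall minimum: min(18.0, 15.7) = 15.7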